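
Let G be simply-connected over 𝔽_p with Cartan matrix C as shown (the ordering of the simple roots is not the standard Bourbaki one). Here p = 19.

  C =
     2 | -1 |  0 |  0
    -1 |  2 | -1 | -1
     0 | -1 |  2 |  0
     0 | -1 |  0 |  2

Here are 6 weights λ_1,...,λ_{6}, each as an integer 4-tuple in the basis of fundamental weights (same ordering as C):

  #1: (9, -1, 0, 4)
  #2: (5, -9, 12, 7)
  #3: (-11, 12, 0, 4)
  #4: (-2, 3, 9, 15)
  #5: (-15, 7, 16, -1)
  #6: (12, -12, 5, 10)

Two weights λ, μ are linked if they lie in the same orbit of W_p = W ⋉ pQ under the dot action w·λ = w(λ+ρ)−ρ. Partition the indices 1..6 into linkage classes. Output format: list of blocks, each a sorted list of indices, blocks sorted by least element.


C ↔ D_4 under row/col permutation; |W(D_4)| = 192.

Alcove-folded reps (p=19, 6 weights, presented ϖ-order):

    [1] (10, 0, 1, 5)
    [2] (2, 6, 5, 0)
    [3] (10, 0, 1, 5)
    [4] (10, 0, 1, 5)
    [5] (2, 6, 5, 0)
    [6] (2, 6, 5, 0)

Grouping the 6 weights by Ā_19-representative: 2 linkage classes.

[[1, 3, 4], [2, 5, 6]]


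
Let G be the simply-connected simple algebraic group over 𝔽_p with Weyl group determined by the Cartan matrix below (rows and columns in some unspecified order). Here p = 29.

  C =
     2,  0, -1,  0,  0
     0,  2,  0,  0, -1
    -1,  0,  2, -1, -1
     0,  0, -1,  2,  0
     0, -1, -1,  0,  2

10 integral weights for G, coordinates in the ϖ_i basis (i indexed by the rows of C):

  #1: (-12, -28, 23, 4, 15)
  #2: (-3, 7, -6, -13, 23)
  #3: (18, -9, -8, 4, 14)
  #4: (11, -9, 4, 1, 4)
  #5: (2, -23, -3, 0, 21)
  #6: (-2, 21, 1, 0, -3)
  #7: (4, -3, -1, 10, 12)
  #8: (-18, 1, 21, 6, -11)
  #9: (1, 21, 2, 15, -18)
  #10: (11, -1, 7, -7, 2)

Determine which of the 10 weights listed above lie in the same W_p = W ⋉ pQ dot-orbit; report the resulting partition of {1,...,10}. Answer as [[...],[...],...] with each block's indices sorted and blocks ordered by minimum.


Type D_5, rank 5, |W|=1920; reorder rows/cols to standard.

Each λ_j+ρ reduced to Ā_29; 5-tuples below use C's row order:

  λ_1+ρ ↦ (5, 2, 0, 11, 0);  λ_2+ρ ↦ (12, 5, 2, 2, 3);  λ_3+ρ ↦ (12, 5, 2, 2, 3);  λ_4+ρ ↦ (12, 5, 2, 2, 3);  λ_5+ρ ↦ (0, 20, 1, 0, 1);  λ_6+ρ ↦ (0, 20, 1, 0, 1);  λ_7+ρ ↦ (5, 2, 0, 11, 0);  λ_8+ρ ↦ (12, 5, 2, 2, 3);  λ_9+ρ ↦ (12, 5, 2, 2, 3);  λ_10+ρ ↦ (12, 0, 2, 6, 3)

4 distinct reps among the 10 weights ⇒ 4 W_29-linkage classes:

[[1, 7], [2, 3, 4, 8, 9], [5, 6], [10]]


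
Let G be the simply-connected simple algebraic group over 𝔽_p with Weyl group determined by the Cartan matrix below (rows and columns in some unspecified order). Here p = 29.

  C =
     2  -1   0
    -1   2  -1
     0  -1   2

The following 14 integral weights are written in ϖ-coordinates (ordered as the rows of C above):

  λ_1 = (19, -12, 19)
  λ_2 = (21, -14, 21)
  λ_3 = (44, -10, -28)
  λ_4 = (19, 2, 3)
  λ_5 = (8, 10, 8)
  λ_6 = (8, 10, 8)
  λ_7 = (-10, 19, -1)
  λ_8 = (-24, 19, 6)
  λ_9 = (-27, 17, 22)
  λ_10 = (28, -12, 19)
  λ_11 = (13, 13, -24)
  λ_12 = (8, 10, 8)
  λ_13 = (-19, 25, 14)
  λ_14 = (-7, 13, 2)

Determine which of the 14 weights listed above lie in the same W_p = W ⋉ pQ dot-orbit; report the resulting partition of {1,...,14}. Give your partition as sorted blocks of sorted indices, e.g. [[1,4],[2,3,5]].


A_3 Cartan matrix, 3 simple roots permuted; ρ=(1,1,1).

W_29-reps of the 14 weights in Ā_29 (same 3-coord order as C):

    λ_1+ρ ↦ (9, 11, 9)
    λ_2+ρ ↦ (7, 13, 7)
    λ_3+ρ ↦ (7, 13, 7)
    λ_4+ρ ↦ (20, 3, 4)
    λ_5+ρ ↦ (9, 11, 9)
    λ_6+ρ ↦ (9, 11, 9)
    λ_7+ρ ↦ (9, 11, 0)
    λ_8+ρ ↦ (20, 3, 4)
    λ_9+ρ ↦ (6, 8, 3)
    λ_10+ρ ↦ (9, 11, 0)
    λ_11+ρ ↦ (5, 9, 14)
    λ_12+ρ ↦ (9, 11, 9)
    λ_13+ρ ↦ (6, 8, 3)
    λ_14+ρ ↦ (6, 8, 3)

Grouping the 14 weights by Ā_29-representative: 6 linkage classes.

[[1, 5, 6, 12], [2, 3], [4, 8], [7, 10], [9, 13, 14], [11]]


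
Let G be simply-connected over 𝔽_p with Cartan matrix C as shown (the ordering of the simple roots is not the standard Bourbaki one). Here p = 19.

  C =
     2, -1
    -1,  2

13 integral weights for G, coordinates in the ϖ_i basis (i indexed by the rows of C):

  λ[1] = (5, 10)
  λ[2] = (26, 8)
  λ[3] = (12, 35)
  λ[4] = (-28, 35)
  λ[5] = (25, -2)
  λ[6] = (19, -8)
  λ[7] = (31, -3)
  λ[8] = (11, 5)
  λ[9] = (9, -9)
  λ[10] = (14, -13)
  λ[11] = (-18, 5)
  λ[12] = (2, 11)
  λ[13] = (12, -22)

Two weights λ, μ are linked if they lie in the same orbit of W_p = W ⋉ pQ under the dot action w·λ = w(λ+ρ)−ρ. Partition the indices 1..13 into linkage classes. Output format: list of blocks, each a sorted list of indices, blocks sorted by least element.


Type A_2, rank 2, |W|=6; reorder rows/cols to standard.

Ā_19 reps of the 13 weights (A_2, coords as presented):

  λ_1+ρ ↦ (6, 11) · λ_2+ρ ↦ (2, 8) · λ_3+ρ ↦ (6, 11) · λ_4+ρ ↦ (2, 8) · λ_5+ρ ↦ (12, 6) · λ_6+ρ ↦ (12, 6) · λ_7+ρ ↦ (6, 11) · λ_8+ρ ↦ (12, 6) · λ_9+ρ ↦ (2, 8) · λ_10+ρ ↦ (3, 12) · λ_11+ρ ↦ (6, 11) · λ_12+ρ ↦ (3, 12) · λ_13+ρ ↦ (6, 11)

4 distinct reps among the 13 weights ⇒ 4 W_19-linkage classes:

[[1, 3, 7, 11, 13], [2, 4, 9], [5, 6, 8], [10, 12]]


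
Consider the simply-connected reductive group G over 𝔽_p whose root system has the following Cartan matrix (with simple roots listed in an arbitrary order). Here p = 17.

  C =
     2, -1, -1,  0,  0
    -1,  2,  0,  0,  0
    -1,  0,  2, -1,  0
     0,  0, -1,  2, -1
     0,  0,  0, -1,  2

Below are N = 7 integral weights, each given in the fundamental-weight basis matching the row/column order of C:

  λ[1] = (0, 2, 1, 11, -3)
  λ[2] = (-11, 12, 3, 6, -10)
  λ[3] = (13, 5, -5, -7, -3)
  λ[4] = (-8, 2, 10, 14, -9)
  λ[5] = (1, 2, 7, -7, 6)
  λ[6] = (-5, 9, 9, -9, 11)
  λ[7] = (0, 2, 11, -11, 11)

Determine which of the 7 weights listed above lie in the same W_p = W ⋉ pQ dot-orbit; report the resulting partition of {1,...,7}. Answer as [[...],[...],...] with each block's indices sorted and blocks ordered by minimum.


Type A_5, rank 5, |W|=720; reorder rows/cols to standard.

Ā_17 reps of the 7 weights (A_5, coords as presented):

  1: (1, 2, 2, 10, 1)
  2: (2, 3, 2, 6, 1)
  3: (2, 3, 2, 6, 1)
  4: (2, 3, 2, 6, 1)
  5: (2, 3, 2, 6, 1)
  6: (2, 3, 2, 6, 1)
  7: (1, 2, 2, 10, 1)

Partition of {1..7} into 2 W_17-dot-orbits:

[[1, 7], [2, 3, 4, 5, 6]]


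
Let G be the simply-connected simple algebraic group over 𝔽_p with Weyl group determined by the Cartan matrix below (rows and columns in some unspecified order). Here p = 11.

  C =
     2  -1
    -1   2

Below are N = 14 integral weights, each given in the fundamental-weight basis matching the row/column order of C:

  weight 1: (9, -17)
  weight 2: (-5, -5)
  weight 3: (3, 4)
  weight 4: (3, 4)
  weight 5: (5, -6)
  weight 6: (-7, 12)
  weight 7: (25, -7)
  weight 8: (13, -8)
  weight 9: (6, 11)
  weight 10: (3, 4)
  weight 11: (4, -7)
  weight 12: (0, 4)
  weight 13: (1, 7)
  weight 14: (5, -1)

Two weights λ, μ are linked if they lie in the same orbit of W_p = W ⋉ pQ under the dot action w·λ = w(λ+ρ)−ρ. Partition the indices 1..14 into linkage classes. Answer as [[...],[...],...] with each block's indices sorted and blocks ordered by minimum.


A_2 Cartan matrix, 2 simple roots permuted; ρ=(1,1).

Alcove-folded reps (p=11, 14 weights, presented ϖ-order):

    1: (1, 5)
    2: (4, 4)
    3: (4, 5)
    4: (4, 5)
    5: (1, 5)
    6: (4, 5)
    7: (4, 5)
    8: (4, 4)
    9: (1, 3)
    10: (4, 5)
    11: (1, 5)
    12: (1, 5)
    13: (2, 8)
    14: (6, 0)

6 distinct reps among the 14 weights ⇒ 6 W_11-linkage classes:

[[1, 5, 11, 12], [2, 8], [3, 4, 6, 7, 10], [9], [13], [14]]


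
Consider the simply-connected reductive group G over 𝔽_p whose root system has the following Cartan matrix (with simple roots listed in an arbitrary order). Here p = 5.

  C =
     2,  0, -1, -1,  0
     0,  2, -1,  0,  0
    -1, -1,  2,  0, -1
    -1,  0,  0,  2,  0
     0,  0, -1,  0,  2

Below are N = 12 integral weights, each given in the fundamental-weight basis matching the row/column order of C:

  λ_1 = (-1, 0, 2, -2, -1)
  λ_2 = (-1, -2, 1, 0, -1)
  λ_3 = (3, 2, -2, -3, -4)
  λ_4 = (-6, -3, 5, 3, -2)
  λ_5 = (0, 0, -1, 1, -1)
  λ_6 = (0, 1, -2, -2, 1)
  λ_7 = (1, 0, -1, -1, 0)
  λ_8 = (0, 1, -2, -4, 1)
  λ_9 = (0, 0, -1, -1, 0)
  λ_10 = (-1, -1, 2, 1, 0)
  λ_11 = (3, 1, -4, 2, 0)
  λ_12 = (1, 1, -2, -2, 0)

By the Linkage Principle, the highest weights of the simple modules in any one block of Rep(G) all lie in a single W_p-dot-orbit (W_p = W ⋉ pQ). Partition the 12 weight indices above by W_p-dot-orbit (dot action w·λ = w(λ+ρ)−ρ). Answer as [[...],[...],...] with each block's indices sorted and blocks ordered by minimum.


D_5 Cartan matrix, 5 simple roots permuted; ρ=(1,1,1,1,1).

λ_j+ρ reflected into Ā_5 (⟨·,θ^∨⟩≤5); 5-tuples as given:

  λ_1+ρ ↦ (0, 1, 1, 1, 0) · λ_2+ρ ↦ (0, 1, 1, 1, 0) · λ_3+ρ ↦ (1, 1, 0, 0, 1) · λ_4+ρ ↦ (1, 0, 0, 0, 1) · λ_5+ρ ↦ (1, 1, 0, 2, 0) · λ_6+ρ ↦ (1, 1, 0, 0, 1) · λ_7+ρ ↦ (1, 1, 0, 0, 1) · λ_8+ρ ↦ (1, 1, 0, 0, 1) · λ_9+ρ ↦ (1, 1, 0, 0, 1) · λ_10+ρ ↦ (1, 1, 0, 2, 0) · λ_11+ρ ↦ (0, 1, 1, 1, 0) · λ_12+ρ ↦ (0, 1, 1, 1, 0)

4 distinct reps among the 12 weights ⇒ 4 W_5-linkage classes:

[[1, 2, 11, 12], [3, 6, 7, 8, 9], [4], [5, 10]]


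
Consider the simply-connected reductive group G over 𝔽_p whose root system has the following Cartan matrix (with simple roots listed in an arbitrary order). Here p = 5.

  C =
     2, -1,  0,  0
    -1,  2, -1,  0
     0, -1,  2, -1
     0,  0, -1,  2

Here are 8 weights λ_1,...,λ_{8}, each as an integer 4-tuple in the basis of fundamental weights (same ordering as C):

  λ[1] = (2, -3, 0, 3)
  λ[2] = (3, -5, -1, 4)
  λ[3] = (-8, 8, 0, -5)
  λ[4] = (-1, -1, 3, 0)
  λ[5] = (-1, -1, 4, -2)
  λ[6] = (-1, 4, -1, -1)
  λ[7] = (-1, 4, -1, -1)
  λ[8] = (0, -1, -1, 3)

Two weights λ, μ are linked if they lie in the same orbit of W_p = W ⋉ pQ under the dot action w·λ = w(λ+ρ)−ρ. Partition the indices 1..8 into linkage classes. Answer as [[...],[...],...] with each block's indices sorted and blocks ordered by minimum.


Type A_4, rank 4, |W|=120; reorder rows/cols to standard.

W_5-reps of the 8 weights in Ā_5 (same 4-coord order as C):

  λ_1+ρ ↦ (0, 1, 1, 2) · λ_2+ρ ↦ (0, 0, 4, 1) · λ_3+ρ ↦ (0, 1, 1, 2) · λ_4+ρ ↦ (0, 0, 4, 1) · λ_5+ρ ↦ (0, 0, 4, 1) · λ_6+ρ ↦ (0, 5, 0, 0) · λ_7+ρ ↦ (0, 5, 0, 0) · λ_8+ρ ↦ (1, 0, 0, 4)

These 8 weights hit 4 W_5-dot-orbits; sizes (2, 3, 2, 1):

[[1, 3], [2, 4, 5], [6, 7], [8]]


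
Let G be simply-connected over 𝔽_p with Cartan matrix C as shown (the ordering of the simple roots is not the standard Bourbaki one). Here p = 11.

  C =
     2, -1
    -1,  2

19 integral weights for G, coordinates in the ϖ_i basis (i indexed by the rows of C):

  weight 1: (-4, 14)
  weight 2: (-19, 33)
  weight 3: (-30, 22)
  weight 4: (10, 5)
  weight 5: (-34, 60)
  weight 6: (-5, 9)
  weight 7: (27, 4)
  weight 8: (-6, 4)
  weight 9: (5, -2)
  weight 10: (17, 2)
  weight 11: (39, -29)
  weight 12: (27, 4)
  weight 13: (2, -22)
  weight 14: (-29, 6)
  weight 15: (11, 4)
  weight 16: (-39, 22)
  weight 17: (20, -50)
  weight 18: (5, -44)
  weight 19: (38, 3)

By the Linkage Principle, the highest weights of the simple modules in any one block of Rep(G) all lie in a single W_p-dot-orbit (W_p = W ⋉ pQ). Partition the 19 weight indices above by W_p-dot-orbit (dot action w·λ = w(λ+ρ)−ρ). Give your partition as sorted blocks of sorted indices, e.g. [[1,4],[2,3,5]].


Root system A_2: the 2×2 matrix C matches after relabeling.

Folding the 19 weights λ_j+ρ into Ā_11 (reps in the given 2-coord order):

  λ_1 → (1, 7);  λ_2 → (6, 4);  λ_3 → (6, 4);  λ_4 → (5, 0);  λ_5 → (5, 0);  λ_6 → (4, 6);  λ_7 → (5, 0);  λ_8 → (5, 0);  λ_9 → (5, 1);  λ_10 → (1, 7);  λ_11 → (6, 4);  λ_12 → (5, 0);  λ_13 → (1, 7);  λ_14 → (4, 6);  λ_15 → (5, 1);  λ_16 → (6, 1);  λ_17 → (5, 1);  λ_18 → (4, 6);  λ_19 → (6, 4)

These 19 weights hit 6 W_11-dot-orbits; sizes (3, 4, 5, 3, 3, 1):

[[1, 10, 13], [2, 3, 11, 19], [4, 5, 7, 8, 12], [6, 14, 18], [9, 15, 17], [16]]


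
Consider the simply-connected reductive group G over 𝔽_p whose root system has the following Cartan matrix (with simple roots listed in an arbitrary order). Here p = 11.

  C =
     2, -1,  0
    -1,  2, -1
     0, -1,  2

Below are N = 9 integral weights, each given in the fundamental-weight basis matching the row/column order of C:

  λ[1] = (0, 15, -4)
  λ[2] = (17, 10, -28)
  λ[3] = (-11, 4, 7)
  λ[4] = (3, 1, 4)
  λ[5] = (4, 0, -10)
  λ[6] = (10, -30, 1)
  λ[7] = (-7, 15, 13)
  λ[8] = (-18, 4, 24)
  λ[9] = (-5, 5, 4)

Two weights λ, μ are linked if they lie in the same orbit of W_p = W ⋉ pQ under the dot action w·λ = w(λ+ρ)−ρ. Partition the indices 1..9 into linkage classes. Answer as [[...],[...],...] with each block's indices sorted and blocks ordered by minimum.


Cartan matrix: type A_3 (|W|=24); un-permuting the 3 rows.

Alcove-folded reps (p=11, 9 weights, presented ϖ-order):

  λ_1 → (3, 5, 1) · λ_2 → (4, 2, 5) · λ_3 → (3, 5, 1) · λ_4 → (4, 2, 5) · λ_5 → (3, 5, 1) · λ_6 → (4, 2, 5) · λ_7 → (3, 5, 1) · λ_8 → (3, 5, 1) · λ_9 → (4, 2, 5)

The 9 indices split into 2 linkage classes (same alcove rep ⇔ same W_11-dot-orbit):

[[1, 3, 5, 7, 8], [2, 4, 6, 9]]


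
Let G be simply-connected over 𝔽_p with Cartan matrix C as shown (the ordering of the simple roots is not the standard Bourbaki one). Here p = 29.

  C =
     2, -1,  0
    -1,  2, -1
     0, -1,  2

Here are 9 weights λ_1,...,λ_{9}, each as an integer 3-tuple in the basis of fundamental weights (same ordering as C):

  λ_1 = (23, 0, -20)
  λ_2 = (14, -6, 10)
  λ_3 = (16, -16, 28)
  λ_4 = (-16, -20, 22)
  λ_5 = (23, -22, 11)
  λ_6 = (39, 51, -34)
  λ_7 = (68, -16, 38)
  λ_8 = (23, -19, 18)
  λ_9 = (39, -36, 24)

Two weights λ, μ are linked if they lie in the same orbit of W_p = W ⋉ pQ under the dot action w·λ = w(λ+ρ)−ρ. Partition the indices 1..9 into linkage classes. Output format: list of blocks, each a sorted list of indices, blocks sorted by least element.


C ↔ A_3 under row/col permutation; |W(A_3)| = 24.

Folding the 9 weights λ_j+ρ into Ā_29 (reps in the given 3-coord order):

    [1] (6, 18, 1)
    [2] (10, 5, 6)
    [3] (0, 15, 12)
    [4] (14, 4, 6)
    [5] (3, 12, 9)
    [6] (6, 18, 1)
    [7] (14, 4, 6)
    [8] (6, 18, 1)
    [9] (6, 18, 1)

The 9 indices split into 5 linkage classes (same alcove rep ⇔ same W_29-dot-orbit):

[[1, 6, 8, 9], [2], [3], [4, 7], [5]]


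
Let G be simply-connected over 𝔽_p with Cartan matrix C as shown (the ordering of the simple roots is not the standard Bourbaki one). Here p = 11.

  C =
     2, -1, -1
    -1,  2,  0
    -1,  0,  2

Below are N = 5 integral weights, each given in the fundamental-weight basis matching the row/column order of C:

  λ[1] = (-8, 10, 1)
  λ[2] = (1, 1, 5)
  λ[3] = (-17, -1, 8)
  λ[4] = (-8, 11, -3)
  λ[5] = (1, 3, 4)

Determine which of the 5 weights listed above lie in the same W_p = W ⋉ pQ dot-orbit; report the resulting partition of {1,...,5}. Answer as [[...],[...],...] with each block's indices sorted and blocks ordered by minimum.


Cartan matrix: type A_3 (|W|=24); un-permuting the 3 rows.

Folding the 5 weights λ_j+ρ into Ā_11 (reps in the given 3-coord order):

  1: (2, 4, 5)
  2: (2, 2, 6)
  3: (2, 4, 5)
  4: (2, 2, 6)
  5: (2, 4, 5)

Partition of {1..5} into 2 W_11-dot-orbits:

[[1, 3, 5], [2, 4]]


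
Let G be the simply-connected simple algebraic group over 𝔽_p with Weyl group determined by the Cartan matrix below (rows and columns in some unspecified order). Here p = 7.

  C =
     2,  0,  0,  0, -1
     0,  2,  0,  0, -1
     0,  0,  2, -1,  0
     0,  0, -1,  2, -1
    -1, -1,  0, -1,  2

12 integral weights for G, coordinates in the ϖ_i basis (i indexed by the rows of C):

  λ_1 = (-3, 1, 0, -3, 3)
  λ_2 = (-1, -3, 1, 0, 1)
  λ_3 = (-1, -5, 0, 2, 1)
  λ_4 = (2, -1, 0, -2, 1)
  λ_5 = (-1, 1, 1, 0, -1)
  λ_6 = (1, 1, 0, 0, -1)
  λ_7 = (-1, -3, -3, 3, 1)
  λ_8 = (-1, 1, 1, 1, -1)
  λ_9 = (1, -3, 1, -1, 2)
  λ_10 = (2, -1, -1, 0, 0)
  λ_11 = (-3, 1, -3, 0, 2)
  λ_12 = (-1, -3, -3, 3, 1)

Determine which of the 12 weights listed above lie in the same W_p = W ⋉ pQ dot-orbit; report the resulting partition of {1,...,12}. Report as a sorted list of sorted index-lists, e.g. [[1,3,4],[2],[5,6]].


Root system D_5: the 5×5 matrix C matches after relabeling.

Alcove-folded reps (p=7, 12 weights, presented ϖ-order):

  [1] (2, 2, 1, 1, 0) · [2] (0, 2, 2, 1, 0) · [3] (2, 2, 1, 1, 0) · [4] (3, 0, 0, 1, 1) · [5] (0, 2, 2, 1, 0) · [6] (2, 2, 1, 1, 0) · [7] (0, 2, 2, 1, 0) · [8] (0, 2, 2, 1, 0) · [9] (2, 2, 1, 1, 0) · [10] (3, 0, 0, 1, 1) · [11] (2, 2, 1, 1, 0) · [12] (0, 2, 2, 1, 0)

The 12 indices split into 3 linkage classes (same alcove rep ⇔ same W_7-dot-orbit):

[[1, 3, 6, 9, 11], [2, 5, 7, 8, 12], [4, 10]]


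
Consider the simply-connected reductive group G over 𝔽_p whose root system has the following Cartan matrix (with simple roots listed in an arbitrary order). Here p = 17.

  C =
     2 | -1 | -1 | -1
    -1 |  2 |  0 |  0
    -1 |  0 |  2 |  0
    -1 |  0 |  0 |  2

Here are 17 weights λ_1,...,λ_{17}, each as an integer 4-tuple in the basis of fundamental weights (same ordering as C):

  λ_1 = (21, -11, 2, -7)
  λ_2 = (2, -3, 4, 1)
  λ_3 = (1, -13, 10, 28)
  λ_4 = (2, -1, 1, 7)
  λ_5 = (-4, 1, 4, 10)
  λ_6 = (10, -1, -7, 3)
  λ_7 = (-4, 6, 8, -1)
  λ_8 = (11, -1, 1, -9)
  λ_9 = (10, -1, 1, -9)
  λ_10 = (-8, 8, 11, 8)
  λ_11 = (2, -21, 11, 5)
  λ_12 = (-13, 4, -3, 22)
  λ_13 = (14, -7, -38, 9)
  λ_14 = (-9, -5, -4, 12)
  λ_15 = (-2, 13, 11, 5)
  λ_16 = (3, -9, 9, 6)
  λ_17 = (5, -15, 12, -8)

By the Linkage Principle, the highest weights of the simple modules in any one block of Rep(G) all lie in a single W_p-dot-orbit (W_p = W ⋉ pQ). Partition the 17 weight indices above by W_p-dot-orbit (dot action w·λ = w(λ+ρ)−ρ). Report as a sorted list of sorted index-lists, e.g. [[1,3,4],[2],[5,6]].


Dynkin diagram of C (from the 6 off-diagonal −1 entries): D_4.

λ_j+ρ reflected into Ā_17 (⟨·,θ^∨⟩≤17); 4-tuples as given:

  λ_1+ρ ↦ (1, 2, 5, 2);  λ_2+ρ ↦ (1, 2, 5, 2);  λ_3+ρ ↦ (2, 1, 2, 8);  λ_4+ρ ↦ (3, 0, 2, 8);  λ_5+ρ ↦ (2, 1, 2, 8);  λ_6+ρ ↦ (2, 0, 6, 4);  λ_7+ρ ↦ (0, 4, 6, 3);  λ_8+ρ ↦ (3, 0, 2, 8);  λ_9+ρ ↦ (3, 0, 2, 8);  λ_10+ρ ↦ (1, 2, 5, 2);  λ_11+ρ ↦ (3, 0, 2, 8);  λ_12+ρ ↦ (1, 2, 5, 2);  λ_13+ρ ↦ (1, 2, 5, 2);  λ_14+ρ ↦ (2, 1, 2, 8);  λ_15+ρ ↦ (3, 0, 2, 8);  λ_16+ρ ↦ (0, 4, 6, 3);  λ_17+ρ ↦ (2, 1, 2, 8)

Partition of {1..17} into 5 W_17-dot-orbits:

[[1, 2, 10, 12, 13], [3, 5, 14, 17], [4, 8, 9, 11, 15], [6], [7, 16]]


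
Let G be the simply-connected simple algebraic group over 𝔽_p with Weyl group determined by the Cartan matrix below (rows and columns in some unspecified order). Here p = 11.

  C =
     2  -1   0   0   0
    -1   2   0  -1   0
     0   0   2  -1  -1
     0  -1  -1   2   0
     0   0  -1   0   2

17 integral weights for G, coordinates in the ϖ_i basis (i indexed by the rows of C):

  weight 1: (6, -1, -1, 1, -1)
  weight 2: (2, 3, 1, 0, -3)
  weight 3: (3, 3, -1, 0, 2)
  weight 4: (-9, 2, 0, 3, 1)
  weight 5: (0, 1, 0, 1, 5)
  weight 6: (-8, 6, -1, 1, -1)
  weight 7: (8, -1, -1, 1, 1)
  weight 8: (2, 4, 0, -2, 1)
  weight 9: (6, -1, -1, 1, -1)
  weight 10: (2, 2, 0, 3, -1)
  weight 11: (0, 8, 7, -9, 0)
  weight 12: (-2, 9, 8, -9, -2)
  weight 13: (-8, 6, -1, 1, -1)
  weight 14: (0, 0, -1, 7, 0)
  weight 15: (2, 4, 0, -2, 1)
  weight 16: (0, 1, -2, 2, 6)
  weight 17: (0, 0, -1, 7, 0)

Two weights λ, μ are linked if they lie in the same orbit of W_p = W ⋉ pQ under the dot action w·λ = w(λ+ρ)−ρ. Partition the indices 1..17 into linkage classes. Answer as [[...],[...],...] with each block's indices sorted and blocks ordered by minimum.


A_5 Cartan matrix, 5 simple roots permuted; ρ=(1,1,1,1,1).

Ā_11 reps of the 17 weights (A_5, coords as presented):

    [1] (7, 0, 0, 2, 0)
    [2] (3, 4, 0, 1, 2)
    [3] (3, 4, 0, 1, 2)
    [4] (3, 4, 0, 1, 2)
    [5] (0, 2, 1, 2, 5)
    [6] (7, 0, 0, 2, 0)
    [7] (7, 0, 0, 2, 0)
    [8] (3, 4, 0, 1, 2)
    [9] (7, 0, 0, 2, 0)
    [10] (3, 3, 1, 4, 0)
    [11] (1, 1, 0, 8, 1)
    [12] (1, 1, 0, 8, 1)
    [13] (7, 0, 0, 2, 0)
    [14] (1, 1, 0, 8, 1)
    [15] (3, 4, 0, 1, 2)
    [16] (0, 2, 1, 2, 5)
    [17] (1, 1, 0, 8, 1)

The 17 indices split into 5 linkage classes (same alcove rep ⇔ same W_11-dot-orbit):

[[1, 6, 7, 9, 13], [2, 3, 4, 8, 15], [5, 16], [10], [11, 12, 14, 17]]


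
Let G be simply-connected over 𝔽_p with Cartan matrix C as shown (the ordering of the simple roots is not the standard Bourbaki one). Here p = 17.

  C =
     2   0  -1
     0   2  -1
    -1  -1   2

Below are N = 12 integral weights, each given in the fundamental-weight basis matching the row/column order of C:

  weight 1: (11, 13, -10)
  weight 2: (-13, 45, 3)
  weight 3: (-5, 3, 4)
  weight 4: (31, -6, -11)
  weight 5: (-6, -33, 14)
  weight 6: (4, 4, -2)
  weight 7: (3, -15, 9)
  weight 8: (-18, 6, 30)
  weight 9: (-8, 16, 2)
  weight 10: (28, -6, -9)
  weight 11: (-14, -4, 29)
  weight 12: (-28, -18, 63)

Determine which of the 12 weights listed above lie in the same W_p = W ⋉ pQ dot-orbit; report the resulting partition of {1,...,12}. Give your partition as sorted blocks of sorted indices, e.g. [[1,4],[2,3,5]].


Type A_3, rank 3, |W|=24; reorder rows/cols to standard.

Folding the 12 weights λ_j+ρ into Ā_17 (reps in the given 3-coord order):

  λ_1+ρ ↦ (3, 5, 9) · λ_2+ρ ↦ (4, 4, 1) · λ_3+ρ ↦ (4, 4, 1) · λ_4+ρ ↦ (2, 5, 0) · λ_5+ρ ↦ (2, 5, 0) · λ_6+ρ ↦ (4, 4, 1) · λ_7+ρ ↦ (0, 10, 4) · λ_8+ρ ↦ (0, 10, 4) · λ_9+ρ ↦ (0, 10, 4) · λ_10+ρ ↦ (4, 4, 1) · λ_11+ρ ↦ (0, 10, 4) · λ_12+ρ ↦ (0, 10, 4)

The 12 indices split into 4 linkage classes (same alcove rep ⇔ same W_17-dot-orbit):

[[1], [2, 3, 6, 10], [4, 5], [7, 8, 9, 11, 12]]


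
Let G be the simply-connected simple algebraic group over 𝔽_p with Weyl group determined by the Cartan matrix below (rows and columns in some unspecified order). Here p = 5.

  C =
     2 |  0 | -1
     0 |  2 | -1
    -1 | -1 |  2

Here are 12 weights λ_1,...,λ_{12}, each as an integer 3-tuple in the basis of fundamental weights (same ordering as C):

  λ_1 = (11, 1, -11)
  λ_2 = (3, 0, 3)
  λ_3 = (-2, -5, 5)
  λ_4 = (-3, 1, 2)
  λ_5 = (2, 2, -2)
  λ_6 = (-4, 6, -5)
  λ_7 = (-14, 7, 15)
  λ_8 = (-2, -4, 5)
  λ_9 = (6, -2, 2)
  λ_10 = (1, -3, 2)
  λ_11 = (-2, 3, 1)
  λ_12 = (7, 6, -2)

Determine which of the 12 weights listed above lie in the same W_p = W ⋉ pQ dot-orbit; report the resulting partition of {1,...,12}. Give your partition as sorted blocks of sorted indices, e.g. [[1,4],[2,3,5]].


Cartan matrix: type A_3 (|W|=24); un-permuting the 3 rows.

Ā_5 reps of the 12 weights (A_3, coords as presented):

    λ_1+ρ ↦ (2, 2, 1)
    λ_2+ρ ↦ (0, 3, 1)
    λ_3+ρ ↦ (0, 3, 1)
    λ_4+ρ ↦ (2, 2, 1)
    λ_5+ρ ↦ (2, 2, 1)
    λ_6+ρ ↦ (2, 2, 1)
    λ_7+ρ ↦ (2, 1, 1)
    λ_8+ρ ↦ (0, 2, 2)
    λ_9+ρ ↦ (0, 2, 2)
    λ_10+ρ ↦ (2, 2, 1)
    λ_11+ρ ↦ (0, 3, 1)
    λ_12+ρ ↦ (2, 1, 1)

Linkage partition of the 12 weights (4 classes, p=5):

[[1, 4, 5, 6, 10], [2, 3, 11], [7, 12], [8, 9]]


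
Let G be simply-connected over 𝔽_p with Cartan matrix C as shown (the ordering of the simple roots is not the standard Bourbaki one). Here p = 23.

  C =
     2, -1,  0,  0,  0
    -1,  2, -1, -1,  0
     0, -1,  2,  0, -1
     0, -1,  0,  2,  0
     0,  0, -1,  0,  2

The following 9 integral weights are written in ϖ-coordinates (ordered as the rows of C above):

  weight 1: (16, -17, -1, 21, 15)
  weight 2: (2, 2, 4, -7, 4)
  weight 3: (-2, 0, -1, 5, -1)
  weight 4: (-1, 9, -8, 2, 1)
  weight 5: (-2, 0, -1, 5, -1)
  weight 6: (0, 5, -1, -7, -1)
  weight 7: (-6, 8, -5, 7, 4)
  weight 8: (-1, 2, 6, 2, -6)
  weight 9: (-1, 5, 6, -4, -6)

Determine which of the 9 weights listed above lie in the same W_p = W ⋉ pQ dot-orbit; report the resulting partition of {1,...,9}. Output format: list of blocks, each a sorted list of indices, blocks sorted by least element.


Type D_5, rank 5, |W|=1920; reorder rows/cols to standard.

Folding the 9 weights λ_j+ρ into Ā_23 (reps in the given 5-coord order):

  λ_1 → (1, 0, 0, 6, 0);  λ_2 → (0, 3, 2, 3, 5);  λ_3 → (1, 0, 0, 6, 0);  λ_4 → (0, 3, 2, 3, 5);  λ_5 → (1, 0, 0, 6, 0);  λ_6 → (1, 0, 0, 6, 0);  λ_7 → (5, 0, 4, 8, 1);  λ_8 → (0, 3, 2, 3, 5);  λ_9 → (0, 3, 2, 3, 5)

These 9 weights hit 3 W_23-dot-orbits; sizes (4, 4, 1):

[[1, 3, 5, 6], [2, 4, 8, 9], [7]]


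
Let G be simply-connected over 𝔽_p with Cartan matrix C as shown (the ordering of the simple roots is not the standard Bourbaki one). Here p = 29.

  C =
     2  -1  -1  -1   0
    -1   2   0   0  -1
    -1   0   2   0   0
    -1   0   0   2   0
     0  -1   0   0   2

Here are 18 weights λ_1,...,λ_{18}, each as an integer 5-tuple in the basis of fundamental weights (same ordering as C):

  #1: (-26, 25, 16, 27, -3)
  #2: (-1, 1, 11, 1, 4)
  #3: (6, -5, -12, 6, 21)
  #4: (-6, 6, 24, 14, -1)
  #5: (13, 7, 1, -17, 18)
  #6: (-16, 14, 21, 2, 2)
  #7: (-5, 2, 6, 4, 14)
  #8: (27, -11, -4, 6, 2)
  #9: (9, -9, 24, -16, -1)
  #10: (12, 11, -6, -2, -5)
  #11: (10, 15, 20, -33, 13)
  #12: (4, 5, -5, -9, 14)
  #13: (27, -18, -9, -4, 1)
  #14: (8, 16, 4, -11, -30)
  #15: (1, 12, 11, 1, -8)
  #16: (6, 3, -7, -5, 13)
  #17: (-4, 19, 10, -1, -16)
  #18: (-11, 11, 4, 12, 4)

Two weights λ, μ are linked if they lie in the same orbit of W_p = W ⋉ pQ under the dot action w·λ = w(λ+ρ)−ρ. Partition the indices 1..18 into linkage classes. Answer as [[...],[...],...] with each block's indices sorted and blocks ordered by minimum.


D_5 Cartan matrix, 5 simple roots permuted; ρ=(1,1,1,1,1).

Each λ_j+ρ reduced to Ā_29; 5-tuples below use C's row order:

  1: (0, 1, 8, 3, 15)
  2: (0, 2, 12, 2, 5)
  3: (3, 1, 3, 1, 14)
  4: (0, 2, 12, 2, 5)
  5: (0, 2, 12, 2, 5)
  6: (3, 0, 7, 12, 3)
  7: (3, 1, 3, 1, 14)
  8: (3, 1, 3, 1, 14)
  9: (0, 2, 12, 2, 5)
  10: (4, 3, 5, 1, 1)
  11: (0, 1, 8, 3, 15)
  12: (3, 1, 3, 1, 14)
  13: (0, 1, 8, 3, 15)
  14: (0, 1, 8, 3, 15)
  15: (0, 2, 12, 2, 5)
  16: (3, 1, 3, 1, 14)
  17: (0, 1, 8, 3, 15)
  18: (5, 2, 5, 3, 5)

Partition of {1..18} into 6 W_29-dot-orbits:

[[1, 11, 13, 14, 17], [2, 4, 5, 9, 15], [3, 7, 8, 12, 16], [6], [10], [18]]


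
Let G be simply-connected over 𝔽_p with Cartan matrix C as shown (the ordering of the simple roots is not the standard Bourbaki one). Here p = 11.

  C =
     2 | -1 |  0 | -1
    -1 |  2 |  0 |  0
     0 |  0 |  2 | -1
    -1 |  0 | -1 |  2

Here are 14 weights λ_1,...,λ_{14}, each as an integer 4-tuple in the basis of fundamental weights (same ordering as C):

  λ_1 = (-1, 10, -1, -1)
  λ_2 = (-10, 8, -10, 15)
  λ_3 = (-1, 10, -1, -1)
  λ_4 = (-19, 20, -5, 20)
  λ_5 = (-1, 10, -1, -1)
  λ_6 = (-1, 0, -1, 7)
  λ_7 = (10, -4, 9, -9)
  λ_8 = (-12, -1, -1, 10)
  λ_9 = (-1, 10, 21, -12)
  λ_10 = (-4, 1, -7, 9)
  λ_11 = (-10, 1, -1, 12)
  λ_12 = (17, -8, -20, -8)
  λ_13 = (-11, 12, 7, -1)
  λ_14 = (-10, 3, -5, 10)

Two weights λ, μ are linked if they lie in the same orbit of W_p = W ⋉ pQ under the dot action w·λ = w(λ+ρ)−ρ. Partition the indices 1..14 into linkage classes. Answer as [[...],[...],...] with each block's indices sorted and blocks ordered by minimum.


Root system A_4: the 4×4 matrix C matches after relabeling.

Folding the 14 weights λ_j+ρ into Ā_11 (reps in the given 4-coord order):

    [1] (0, 11, 0, 0)
    [2] (2, 5, 2, 2)
    [3] (0, 11, 0, 0)
    [4] (2, 1, 6, 1)
    [5] (0, 11, 0, 0)
    [6] (0, 1, 0, 8)
    [7] (0, 1, 0, 8)
    [8] (0, 11, 0, 0)
    [9] (0, 11, 0, 0)
    [10] (2, 1, 6, 1)
    [11] (2, 5, 2, 2)
    [12] (4, 3, 4, 0)
    [13] (0, 1, 0, 8)
    [14] (2, 5, 2, 2)

The 14 indices split into 5 linkage classes (same alcove rep ⇔ same W_11-dot-orbit):

[[1, 3, 5, 8, 9], [2, 11, 14], [4, 10], [6, 7, 13], [12]]


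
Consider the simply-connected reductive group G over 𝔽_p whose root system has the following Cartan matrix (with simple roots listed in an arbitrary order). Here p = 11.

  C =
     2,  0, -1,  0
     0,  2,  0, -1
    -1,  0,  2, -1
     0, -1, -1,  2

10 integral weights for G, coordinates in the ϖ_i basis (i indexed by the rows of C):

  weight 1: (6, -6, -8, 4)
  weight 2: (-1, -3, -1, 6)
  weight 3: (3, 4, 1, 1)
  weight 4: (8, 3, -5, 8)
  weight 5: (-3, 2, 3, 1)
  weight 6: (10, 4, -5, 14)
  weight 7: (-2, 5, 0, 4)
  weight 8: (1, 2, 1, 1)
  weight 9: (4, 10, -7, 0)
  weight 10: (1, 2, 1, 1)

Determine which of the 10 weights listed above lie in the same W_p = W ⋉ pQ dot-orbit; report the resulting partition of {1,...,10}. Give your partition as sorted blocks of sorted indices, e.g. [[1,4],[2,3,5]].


Type A_4, rank 4, |W|=120; reorder rows/cols to standard.

W_11-reps of the 10 weights in Ā_11 (same 4-coord order as C):

  λ_1+ρ ↦ (0, 2, 0, 5)
  λ_2+ρ ↦ (0, 2, 0, 5)
  λ_3+ρ ↦ (2, 3, 2, 2)
  λ_4+ρ ↦ (2, 3, 2, 2)
  λ_5+ρ ↦ (2, 3, 2, 2)
  λ_6+ρ ↦ (0, 2, 0, 5)
  λ_7+ρ ↦ (0, 5, 0, 5)
  λ_8+ρ ↦ (2, 3, 2, 2)
  λ_9+ρ ↦ (0, 5, 0, 5)
  λ_10+ρ ↦ (2, 3, 2, 2)

Partition of {1..10} into 3 W_11-dot-orbits:

[[1, 2, 6], [3, 4, 5, 8, 10], [7, 9]]


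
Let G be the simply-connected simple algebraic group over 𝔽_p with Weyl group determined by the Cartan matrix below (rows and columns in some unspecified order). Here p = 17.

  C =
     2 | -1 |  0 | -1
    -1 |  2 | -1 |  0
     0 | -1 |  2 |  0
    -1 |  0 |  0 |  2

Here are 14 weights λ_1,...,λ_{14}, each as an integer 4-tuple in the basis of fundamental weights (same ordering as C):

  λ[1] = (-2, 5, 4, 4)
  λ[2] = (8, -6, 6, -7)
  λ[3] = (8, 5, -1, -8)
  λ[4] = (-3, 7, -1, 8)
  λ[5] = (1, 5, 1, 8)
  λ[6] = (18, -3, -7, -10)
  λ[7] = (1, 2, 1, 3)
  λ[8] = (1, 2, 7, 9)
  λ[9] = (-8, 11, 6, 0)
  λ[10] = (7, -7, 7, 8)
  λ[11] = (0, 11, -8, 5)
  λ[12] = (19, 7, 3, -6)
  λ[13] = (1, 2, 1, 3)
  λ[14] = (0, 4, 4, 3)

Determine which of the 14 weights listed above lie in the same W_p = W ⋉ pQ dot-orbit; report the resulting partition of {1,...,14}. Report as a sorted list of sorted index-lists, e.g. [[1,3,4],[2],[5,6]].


Dynkin diagram of C (from the 6 off-diagonal −1 entries): A_4.

Ā_17 reps of the 14 weights (A_4, coords as presented):

  λ_1 → (1, 5, 5, 4);  λ_2 → (2, 3, 2, 4);  λ_3 → (2, 6, 0, 7);  λ_4 → (2, 6, 0, 7);  λ_5 → (2, 6, 0, 7);  λ_6 → (2, 6, 0, 7);  λ_7 → (2, 3, 2, 4);  λ_8 → (2, 3, 2, 4);  λ_9 → (1, 5, 5, 4);  λ_10 → (2, 6, 0, 7);  λ_11 → (1, 5, 5, 4);  λ_12 → (2, 3, 2, 4);  λ_13 → (2, 3, 2, 4);  λ_14 → (1, 5, 5, 4)

Linkage partition of the 14 weights (3 classes, p=17):

[[1, 9, 11, 14], [2, 7, 8, 12, 13], [3, 4, 5, 6, 10]]


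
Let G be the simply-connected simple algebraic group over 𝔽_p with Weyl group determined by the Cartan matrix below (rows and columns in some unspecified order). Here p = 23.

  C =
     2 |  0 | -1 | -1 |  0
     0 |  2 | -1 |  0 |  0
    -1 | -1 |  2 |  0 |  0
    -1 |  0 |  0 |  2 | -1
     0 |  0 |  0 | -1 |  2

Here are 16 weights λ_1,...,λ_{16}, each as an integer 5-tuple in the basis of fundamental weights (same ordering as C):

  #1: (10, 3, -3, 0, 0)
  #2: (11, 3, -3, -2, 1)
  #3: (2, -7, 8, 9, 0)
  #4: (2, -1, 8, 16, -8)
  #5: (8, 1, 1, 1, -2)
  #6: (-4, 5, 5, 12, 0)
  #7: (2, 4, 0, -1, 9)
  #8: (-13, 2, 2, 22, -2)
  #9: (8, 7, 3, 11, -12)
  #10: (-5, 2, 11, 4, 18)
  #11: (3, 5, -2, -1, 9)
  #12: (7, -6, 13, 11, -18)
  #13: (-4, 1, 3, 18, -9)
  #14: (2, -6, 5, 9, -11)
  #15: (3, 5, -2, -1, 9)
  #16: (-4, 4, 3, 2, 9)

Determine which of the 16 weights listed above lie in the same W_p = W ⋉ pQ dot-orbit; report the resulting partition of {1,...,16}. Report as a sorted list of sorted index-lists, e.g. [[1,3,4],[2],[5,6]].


Type A_5, rank 5, |W|=720; reorder rows/cols to standard.

λ_j+ρ reflected into Ā_23 (⟨·,θ^∨⟩≤23); 5-tuples as given:

  [1] (9, 2, 2, 1, 1);  [2] (9, 2, 2, 1, 1);  [3] (3, 6, 3, 10, 1);  [4] (3, 6, 3, 10, 1);  [5] (9, 2, 2, 1, 1);  [6] (3, 6, 3, 10, 1);  [7] (3, 5, 1, 0, 10);  [8] (3, 6, 3, 10, 1);  [9] (9, 2, 2, 1, 1);  [10] (3, 8, 1, 1, 7);  [11] (3, 5, 1, 0, 10);  [12] (3, 6, 3, 5, 1);  [13] (3, 2, 1, 8, 8);  [14] (3, 5, 1, 0, 10);  [15] (3, 5, 1, 0, 10);  [16] (3, 5, 1, 0, 10)

These 16 weights hit 6 W_23-dot-orbits; sizes (4, 4, 5, 1, 1, 1):

[[1, 2, 5, 9], [3, 4, 6, 8], [7, 11, 14, 15, 16], [10], [12], [13]]


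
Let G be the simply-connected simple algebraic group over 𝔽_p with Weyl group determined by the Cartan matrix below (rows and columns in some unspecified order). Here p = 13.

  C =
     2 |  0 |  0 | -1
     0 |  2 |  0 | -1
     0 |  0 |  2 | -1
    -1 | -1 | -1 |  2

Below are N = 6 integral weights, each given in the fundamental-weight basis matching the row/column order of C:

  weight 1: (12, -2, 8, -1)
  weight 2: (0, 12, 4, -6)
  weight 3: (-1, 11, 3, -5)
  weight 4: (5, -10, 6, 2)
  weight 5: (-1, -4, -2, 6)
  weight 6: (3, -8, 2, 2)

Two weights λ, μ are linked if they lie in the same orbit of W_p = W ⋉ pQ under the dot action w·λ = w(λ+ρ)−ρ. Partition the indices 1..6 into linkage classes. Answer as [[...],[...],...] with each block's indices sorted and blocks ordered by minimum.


C ↔ D_4 under row/col permutation; |W(D_4)| = 192.

Ā_13 reps of the 6 weights (D_4, coords as presented):

    1: (4, 8, 0, 0)
    2: (4, 8, 0, 0)
    3: (4, 8, 0, 0)
    4: (0, 3, 1, 3)
    5: (0, 3, 1, 3)
    6: (0, 3, 1, 3)

2 distinct reps among the 6 weights ⇒ 2 W_13-linkage classes:

[[1, 2, 3], [4, 5, 6]]


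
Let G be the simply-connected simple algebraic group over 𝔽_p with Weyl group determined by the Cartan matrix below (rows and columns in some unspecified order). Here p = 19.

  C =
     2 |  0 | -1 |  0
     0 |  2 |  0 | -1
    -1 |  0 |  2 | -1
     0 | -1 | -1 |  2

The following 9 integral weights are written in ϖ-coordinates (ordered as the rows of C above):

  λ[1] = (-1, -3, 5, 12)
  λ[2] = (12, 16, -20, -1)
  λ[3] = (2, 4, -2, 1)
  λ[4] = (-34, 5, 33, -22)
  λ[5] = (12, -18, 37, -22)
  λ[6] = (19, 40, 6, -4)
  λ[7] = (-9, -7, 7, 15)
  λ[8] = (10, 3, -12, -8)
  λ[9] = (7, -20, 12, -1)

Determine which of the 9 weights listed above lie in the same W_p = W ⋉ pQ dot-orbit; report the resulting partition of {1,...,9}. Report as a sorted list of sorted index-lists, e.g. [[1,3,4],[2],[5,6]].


Root system A_4: the 4×4 matrix C matches after relabeling.

λ_j+ρ reflected into Ā_19 (⟨·,θ^∨⟩≤19); 4-tuples as given:

    1: (0, 2, 6, 11)
    2: (0, 2, 6, 11)
    3: (2, 5, 1, 1)
    4: (1, 13, 4, 0)
    5: (0, 2, 6, 11)
    6: (4, 11, 3, 0)
    7: (3, 1, 0, 10)
    8: (4, 11, 3, 0)
    9: (0, 2, 6, 11)

Partition of {1..9} into 5 W_19-dot-orbits:

[[1, 2, 5, 9], [3], [4], [6, 8], [7]]


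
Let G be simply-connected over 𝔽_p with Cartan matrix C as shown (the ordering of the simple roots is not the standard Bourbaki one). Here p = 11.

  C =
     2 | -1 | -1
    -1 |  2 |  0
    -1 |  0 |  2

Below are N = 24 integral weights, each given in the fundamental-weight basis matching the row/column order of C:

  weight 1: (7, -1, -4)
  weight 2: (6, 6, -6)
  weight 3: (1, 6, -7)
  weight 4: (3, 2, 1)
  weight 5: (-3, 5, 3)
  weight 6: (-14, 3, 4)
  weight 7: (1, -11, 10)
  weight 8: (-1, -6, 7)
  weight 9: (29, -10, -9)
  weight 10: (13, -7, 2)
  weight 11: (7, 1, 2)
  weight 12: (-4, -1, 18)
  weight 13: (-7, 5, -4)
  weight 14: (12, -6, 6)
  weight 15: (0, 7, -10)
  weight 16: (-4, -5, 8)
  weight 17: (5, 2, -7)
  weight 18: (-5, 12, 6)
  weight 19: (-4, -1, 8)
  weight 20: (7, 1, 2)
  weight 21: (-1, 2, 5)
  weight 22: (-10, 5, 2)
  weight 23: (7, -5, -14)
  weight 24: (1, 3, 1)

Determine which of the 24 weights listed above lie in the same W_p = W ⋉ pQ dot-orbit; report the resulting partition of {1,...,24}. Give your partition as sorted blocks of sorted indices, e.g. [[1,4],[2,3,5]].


A_3 Cartan matrix, 3 simple roots permuted; ρ=(1,1,1).

Folding the 24 weights λ_j+ρ into Ā_11 (reps in the given 3-coord order):

  [1] (5, 0, 3) · [2] (2, 4, 2) · [3] (4, 3, 2) · [4] (4, 3, 2) · [5] (2, 4, 2) · [6] (4, 3, 2) · [7] (8, 0, 1) · [8] (5, 0, 3) · [9] (8, 0, 1) · [10] (5, 0, 3) · [11] (8, 0, 1) · [12] (5, 0, 3) · [13] (0, 3, 6) · [14] (2, 4, 2) · [15] (8, 0, 1) · [16] (4, 3, 2) · [17] (0, 3, 6) · [18] (2, 4, 2) · [19] (0, 3, 6) · [20] (8, 0, 1) · [21] (0, 3, 6) · [22] (0, 3, 6) · [23] (4, 3, 2) · [24] (2, 4, 2)

Linkage partition of the 24 weights (5 classes, p=11):

[[1, 8, 10, 12], [2, 5, 14, 18, 24], [3, 4, 6, 16, 23], [7, 9, 11, 15, 20], [13, 17, 19, 21, 22]]


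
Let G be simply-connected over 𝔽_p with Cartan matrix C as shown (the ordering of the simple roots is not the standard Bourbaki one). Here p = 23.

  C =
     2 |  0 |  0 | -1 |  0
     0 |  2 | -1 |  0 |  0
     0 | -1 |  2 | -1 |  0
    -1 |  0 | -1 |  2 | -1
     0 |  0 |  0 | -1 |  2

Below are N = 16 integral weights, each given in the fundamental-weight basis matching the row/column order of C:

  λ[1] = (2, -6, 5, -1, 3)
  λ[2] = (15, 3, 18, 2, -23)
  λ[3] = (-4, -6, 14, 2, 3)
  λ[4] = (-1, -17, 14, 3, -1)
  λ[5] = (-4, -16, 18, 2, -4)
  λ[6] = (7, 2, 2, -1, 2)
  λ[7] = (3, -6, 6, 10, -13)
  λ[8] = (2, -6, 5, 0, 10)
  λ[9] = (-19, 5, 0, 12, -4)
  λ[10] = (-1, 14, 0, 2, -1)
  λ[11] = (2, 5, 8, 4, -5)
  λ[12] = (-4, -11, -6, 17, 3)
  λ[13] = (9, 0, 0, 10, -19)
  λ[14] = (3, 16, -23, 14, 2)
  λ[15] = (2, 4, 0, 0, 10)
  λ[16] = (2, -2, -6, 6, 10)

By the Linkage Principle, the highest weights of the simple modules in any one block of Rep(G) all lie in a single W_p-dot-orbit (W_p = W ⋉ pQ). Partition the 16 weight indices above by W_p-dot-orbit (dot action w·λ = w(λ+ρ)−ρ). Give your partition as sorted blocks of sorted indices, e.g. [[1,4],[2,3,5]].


Type D_5, rank 5, |W|=1920; reorder rows/cols to standard.

Ā_23 reps of the 16 weights (D_5, coords as presented):

  λ_1+ρ ↦ (3, 5, 1, 0, 4) · λ_2+ρ ↦ (0, 15, 1, 3, 0) · λ_3+ρ ↦ (3, 5, 1, 0, 4) · λ_4+ρ ↦ (0, 15, 1, 3, 0) · λ_5+ρ ↦ (0, 15, 1, 3, 0) · λ_6+ρ ↦ (8, 3, 3, 0, 3) · λ_7+ρ ↦ (3, 5, 1, 1, 11) · λ_8+ρ ↦ (3, 5, 1, 1, 11) · λ_9+ρ ↦ (6, 1, 2, 4, 1) · λ_10+ρ ↦ (0, 15, 1, 3, 0) · λ_11+ρ ↦ (3, 5, 1, 0, 4) · λ_12+ρ ↦ (3, 5, 1, 0, 4) · λ_13+ρ ↦ (3, 5, 1, 1, 11) · λ_14+ρ ↦ (3, 5, 1, 0, 4) · λ_15+ρ ↦ (3, 5, 1, 1, 11) · λ_16+ρ ↦ (3, 5, 1, 1, 11)

The 16 indices split into 5 linkage classes (same alcove rep ⇔ same W_23-dot-orbit):

[[1, 3, 11, 12, 14], [2, 4, 5, 10], [6], [7, 8, 13, 15, 16], [9]]


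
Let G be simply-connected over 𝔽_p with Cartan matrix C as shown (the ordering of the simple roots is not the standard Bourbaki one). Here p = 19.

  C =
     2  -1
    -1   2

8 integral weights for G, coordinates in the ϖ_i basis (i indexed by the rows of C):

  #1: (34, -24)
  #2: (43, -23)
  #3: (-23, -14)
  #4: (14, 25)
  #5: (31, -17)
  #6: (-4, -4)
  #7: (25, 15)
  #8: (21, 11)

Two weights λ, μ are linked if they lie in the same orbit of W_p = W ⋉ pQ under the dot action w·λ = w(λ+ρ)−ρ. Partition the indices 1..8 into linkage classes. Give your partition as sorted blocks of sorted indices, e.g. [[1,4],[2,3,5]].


C ↔ A_2 under row/col permutation; |W(A_2)| = 6.

Folding the 8 weights λ_j+ρ into Ā_19 (reps in the given 2-coord order):

    [1] (4, 3)
    [2] (3, 3)
    [3] (3, 3)
    [4] (4, 3)
    [5] (3, 3)
    [6] (3, 3)
    [7] (4, 3)
    [8] (4, 3)

2 distinct reps among the 8 weights ⇒ 2 W_19-linkage classes:

[[1, 4, 7, 8], [2, 3, 5, 6]]


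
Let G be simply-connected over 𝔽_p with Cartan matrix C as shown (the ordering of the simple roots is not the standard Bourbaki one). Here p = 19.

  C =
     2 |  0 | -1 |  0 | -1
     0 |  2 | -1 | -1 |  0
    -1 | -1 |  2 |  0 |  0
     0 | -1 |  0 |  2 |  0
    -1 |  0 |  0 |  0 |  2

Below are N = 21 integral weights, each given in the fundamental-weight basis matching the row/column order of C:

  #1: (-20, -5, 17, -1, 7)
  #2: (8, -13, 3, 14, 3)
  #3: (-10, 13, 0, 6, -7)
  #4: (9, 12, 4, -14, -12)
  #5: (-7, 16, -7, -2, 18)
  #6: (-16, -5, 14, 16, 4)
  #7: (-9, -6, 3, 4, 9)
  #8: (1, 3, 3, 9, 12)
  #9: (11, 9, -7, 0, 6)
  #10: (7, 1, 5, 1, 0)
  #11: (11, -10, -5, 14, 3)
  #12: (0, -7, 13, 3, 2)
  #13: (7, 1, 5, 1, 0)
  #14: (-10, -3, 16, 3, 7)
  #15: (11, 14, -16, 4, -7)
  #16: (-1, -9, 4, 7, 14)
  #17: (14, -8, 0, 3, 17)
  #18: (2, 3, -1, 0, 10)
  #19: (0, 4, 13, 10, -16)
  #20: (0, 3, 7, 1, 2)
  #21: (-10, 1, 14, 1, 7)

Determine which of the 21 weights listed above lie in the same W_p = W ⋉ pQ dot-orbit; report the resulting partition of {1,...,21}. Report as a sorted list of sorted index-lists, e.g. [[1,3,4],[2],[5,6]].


C ↔ A_5 under row/col permutation; |W(A_5)| = 720.

Each λ_j+ρ reduced to Ā_19; 5-tuples below use C's row order:

  λ_1 → (3, 4, 0, 1, 11)
  λ_2 → (1, 4, 8, 2, 3)
  λ_3 → (6, 0, 6, 4, 2)
  λ_4 → (1, 0, 4, 4, 1)
  λ_5 → (6, 0, 6, 4, 2)
  λ_6 → (1, 0, 4, 4, 1)
  λ_7 → (1, 0, 4, 4, 1)
  λ_8 → (1, 0, 4, 4, 1)
  λ_9 → (6, 0, 6, 4, 2)
  λ_10 → (8, 2, 6, 2, 1)
  λ_11 → (1, 4, 8, 2, 3)
  λ_12 → (1, 4, 8, 2, 3)
  λ_13 → (8, 2, 6, 2, 1)
  λ_14 → (8, 2, 6, 2, 1)
  λ_15 → (6, 0, 6, 4, 2)
  λ_16 → (3, 4, 0, 1, 11)
  λ_17 → (1, 4, 8, 2, 3)
  λ_18 → (3, 4, 0, 1, 11)
  λ_19 → (3, 4, 0, 1, 11)
  λ_20 → (1, 4, 8, 2, 3)
  λ_21 → (8, 2, 6, 2, 1)

Partition of {1..21} into 5 W_19-dot-orbits:

[[1, 16, 18, 19], [2, 11, 12, 17, 20], [3, 5, 9, 15], [4, 6, 7, 8], [10, 13, 14, 21]]
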